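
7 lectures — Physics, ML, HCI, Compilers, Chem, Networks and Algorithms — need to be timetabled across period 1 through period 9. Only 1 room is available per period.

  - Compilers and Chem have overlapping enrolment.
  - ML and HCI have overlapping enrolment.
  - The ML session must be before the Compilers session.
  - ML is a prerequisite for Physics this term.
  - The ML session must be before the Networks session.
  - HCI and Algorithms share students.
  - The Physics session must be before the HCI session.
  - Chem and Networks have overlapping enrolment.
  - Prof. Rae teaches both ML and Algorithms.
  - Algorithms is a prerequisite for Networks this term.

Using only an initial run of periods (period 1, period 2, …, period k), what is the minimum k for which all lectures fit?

7 periods

The precedence chain requires at least 3 distinct periods.
With at most 1 per period and 7 lectures, at least 7 periods are needed.
7 works (last occupied period: period 7): for example Physics=period 2; ML=period 1; Networks=period 4; Chem=period 7; HCI=period 5; Algorithms=period 3; Compilers=period 6.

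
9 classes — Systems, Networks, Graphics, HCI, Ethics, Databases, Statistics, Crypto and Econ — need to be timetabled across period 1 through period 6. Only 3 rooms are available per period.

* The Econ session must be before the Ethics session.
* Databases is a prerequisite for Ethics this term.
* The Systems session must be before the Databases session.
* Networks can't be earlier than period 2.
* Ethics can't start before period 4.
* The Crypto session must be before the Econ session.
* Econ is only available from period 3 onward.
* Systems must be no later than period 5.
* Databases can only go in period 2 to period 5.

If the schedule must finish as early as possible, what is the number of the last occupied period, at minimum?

4

The precedence chain requires at least 3 distinct periods.
With at most 3 per period and 9 classes, at least 3 periods are needed.
Ethics can't be placed before period 4, so the schedule must run through at least period 4.
4 works (last occupied period: period 4): for example Systems -> period 1; Crypto -> period 1; HCI -> period 2; Networks -> period 2; Statistics -> period 3; Databases -> period 2; Graphics -> period 1; Ethics -> period 4; Econ -> period 3.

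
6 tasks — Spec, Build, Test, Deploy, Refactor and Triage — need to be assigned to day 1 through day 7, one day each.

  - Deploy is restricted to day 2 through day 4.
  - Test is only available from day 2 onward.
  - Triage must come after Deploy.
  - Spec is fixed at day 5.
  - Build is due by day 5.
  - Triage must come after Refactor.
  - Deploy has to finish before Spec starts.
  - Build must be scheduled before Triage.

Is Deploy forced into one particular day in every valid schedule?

No

Deploy can be day 2 (e.g. Build -> day 1, Spec -> day 5, Deploy -> day 2, Triage -> day 3, Test -> day 2, Refactor -> day 1) or day 3 (e.g. Refactor=day 1; Build=day 1; Deploy=day 3; Triage=day 4; Test=day 2; Spec=day 5).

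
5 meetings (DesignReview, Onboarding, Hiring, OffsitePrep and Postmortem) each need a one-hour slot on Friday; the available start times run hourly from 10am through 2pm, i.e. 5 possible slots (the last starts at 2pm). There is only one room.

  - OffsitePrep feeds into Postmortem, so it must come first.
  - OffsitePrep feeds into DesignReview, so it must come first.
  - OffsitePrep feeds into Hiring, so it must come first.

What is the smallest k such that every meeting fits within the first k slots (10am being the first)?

The precedence chain requires at least 2 distinct slots.
With at most 1 per slot and 5 meetings, at least 5 slots are needed.
5 works (last occupied slot: 2pm): for example DesignReview in 11am, OffsitePrep in 10am, Onboarding in 2pm, Postmortem in 1pm, Hiring in 12pm.

5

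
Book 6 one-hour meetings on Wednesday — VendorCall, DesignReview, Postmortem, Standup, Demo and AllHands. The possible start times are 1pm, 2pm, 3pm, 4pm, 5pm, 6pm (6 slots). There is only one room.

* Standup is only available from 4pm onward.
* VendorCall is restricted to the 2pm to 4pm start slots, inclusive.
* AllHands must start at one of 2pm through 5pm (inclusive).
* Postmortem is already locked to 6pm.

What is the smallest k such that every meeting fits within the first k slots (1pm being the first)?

6

With at most 1 per slot and 6 meetings, at least 6 slots are needed.
Postmortem can't be placed before 6pm — that is slot 6 counting from 1pm — so the schedule must run through at least 6 slots.
6 works (last occupied slot: 6pm): for example Postmortem in 6pm; Standup in 4pm; DesignReview in 1pm; VendorCall in 2pm; AllHands in 3pm; Demo in 5pm.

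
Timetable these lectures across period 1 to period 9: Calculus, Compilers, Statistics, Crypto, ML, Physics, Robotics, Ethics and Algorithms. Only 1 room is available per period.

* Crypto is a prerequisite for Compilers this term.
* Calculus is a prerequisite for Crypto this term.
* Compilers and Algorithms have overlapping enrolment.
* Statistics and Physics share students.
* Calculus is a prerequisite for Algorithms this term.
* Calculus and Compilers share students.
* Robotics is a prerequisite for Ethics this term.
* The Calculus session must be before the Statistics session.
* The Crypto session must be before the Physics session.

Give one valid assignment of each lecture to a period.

Physics in period 5; Compilers in period 3; Robotics in period 6; Ethics in period 7; Algorithms in period 8; ML in period 9; Statistics in period 4; Crypto in period 2; Calculus in period 1

Checking: Calculus(period 1) before Crypto(period 2); Robotics(period 6) before Ethics(period 7); Crypto(period 2) before Physics(period 5); Calculus(period 1) before Statistics(period 4); Crypto(period 2) before Compilers(period 3); Calculus(period 1) before Algorithms(period 8); Calculus(period 1) != Compilers(period 3); Statistics(period 4) != Physics(period 5); Compilers(period 3) != Algorithms(period 8); max 1 per period (cap 1).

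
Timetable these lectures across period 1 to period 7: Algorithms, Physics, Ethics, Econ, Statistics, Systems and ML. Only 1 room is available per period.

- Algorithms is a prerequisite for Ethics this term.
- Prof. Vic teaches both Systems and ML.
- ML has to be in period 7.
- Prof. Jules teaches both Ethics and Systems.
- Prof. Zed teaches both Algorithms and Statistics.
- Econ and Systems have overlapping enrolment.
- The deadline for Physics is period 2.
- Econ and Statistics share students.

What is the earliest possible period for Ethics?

Precedence pushes Ethics to at least period 2.
Ethics at period 3 is achievable: Physics in period 1, ML in period 7, Statistics in period 5, Systems in period 6, Algorithms in period 2, Ethics in period 3, Econ in period 4.
Nothing earlier works — the conflict and capacity constraints rule out every period before period 3.

period 3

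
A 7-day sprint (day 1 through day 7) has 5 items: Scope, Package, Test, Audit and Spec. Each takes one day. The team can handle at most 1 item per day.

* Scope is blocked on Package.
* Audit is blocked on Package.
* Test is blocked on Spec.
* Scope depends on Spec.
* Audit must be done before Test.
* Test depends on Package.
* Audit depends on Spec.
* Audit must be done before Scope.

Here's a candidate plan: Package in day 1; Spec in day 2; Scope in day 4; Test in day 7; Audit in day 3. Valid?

Yes

Test depends on Package — holds.
Test is blocked on Spec — holds.
Audit depends on Spec — holds.
Audit must be done before Scope — holds.
The team can handle at most 1 item per day — holds.
Audit is blocked on Package — holds.
Scope depends on Spec — holds.
Scope is blocked on Package — holds.
Audit must be done before Test — holds.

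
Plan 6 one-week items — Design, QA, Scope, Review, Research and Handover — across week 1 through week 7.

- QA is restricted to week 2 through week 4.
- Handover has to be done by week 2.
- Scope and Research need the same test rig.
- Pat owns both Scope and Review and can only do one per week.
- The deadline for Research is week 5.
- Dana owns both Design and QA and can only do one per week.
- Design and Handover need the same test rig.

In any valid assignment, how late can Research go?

Research's own window allows nothing later than week 5.
Research at week 5 is achievable: Research=week 5; Scope=week 1; Design=week 3; Handover=week 1; QA=week 2; Review=week 2.

week 5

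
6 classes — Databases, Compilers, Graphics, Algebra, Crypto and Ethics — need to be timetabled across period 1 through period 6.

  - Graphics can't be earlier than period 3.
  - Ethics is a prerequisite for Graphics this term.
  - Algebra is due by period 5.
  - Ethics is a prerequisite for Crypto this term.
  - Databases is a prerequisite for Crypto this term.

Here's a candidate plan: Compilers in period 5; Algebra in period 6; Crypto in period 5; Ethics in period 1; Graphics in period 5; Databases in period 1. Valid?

Invalid. Algebra is due by period 5.

Ethics is a prerequisite for Graphics this term — holds.
Graphics can't be earlier than period 3 — holds.
Databases is a prerequisite for Crypto this term — holds.
Algebra is due by period 5 — violated.
Ethics is a prerequisite for Crypto this term — holds.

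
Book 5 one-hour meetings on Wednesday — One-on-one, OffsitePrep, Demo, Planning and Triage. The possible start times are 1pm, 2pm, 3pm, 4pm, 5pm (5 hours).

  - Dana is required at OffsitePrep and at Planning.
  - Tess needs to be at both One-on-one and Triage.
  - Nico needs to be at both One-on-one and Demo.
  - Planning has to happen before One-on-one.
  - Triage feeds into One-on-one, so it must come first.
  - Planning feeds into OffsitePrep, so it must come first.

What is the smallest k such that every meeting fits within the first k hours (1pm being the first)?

2

The precedence chain requires at least 2 distinct hours.
2 works (last occupied hour: 2pm): for example Demo=1pm; Triage=1pm; Planning=1pm; One-on-one=2pm; OffsitePrep=2pm.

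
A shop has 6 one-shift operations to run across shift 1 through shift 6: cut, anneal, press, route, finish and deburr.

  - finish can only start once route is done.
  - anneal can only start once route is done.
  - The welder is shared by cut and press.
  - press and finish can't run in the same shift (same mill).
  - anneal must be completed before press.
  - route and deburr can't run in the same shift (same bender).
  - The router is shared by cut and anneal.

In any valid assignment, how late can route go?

shift 4

Downstream work caps route at shift 4.
route at shift 4 is achievable: finish=shift 5; anneal=shift 5; cut=shift 1; deburr=shift 1; route=shift 4; press=shift 6.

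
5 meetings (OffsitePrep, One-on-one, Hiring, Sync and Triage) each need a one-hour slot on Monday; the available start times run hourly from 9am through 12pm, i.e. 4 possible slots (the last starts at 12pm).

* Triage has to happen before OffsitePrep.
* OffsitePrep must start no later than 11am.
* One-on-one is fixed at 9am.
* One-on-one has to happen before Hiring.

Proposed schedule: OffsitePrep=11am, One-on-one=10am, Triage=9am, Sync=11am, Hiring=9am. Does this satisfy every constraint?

Invalid. One-on-one has to happen before Hiring.

One-on-one is fixed at 9am — violated.
OffsitePrep must start no later than 11am — holds.
One-on-one has to happen before Hiring — violated.
Triage has to happen before OffsitePrep — holds.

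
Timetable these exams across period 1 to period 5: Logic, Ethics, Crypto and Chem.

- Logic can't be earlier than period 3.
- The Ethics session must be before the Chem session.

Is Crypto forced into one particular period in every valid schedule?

Crypto can be period 1 (e.g. Logic in period 3, Ethics in period 1, Crypto in period 1, Chem in period 2) or period 2 (e.g. Crypto in period 2, Logic in period 3, Ethics in period 1, Chem in period 2).

No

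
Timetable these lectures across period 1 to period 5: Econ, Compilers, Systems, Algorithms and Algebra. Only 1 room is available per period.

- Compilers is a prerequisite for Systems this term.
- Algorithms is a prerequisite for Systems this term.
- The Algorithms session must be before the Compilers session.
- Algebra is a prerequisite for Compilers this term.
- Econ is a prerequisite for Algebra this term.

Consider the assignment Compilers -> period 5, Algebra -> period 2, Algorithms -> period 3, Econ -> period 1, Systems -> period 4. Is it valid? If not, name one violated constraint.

Algebra is a prerequisite for Compilers this term — holds.
Econ is a prerequisite for Algebra this term — holds.
Only 1 room is available per period — holds.
The Algorithms session must be before the Compilers session — holds.
Compilers is a prerequisite for Systems this term — violated.
Algorithms is a prerequisite for Systems this term — holds.

No. Compilers is a prerequisite for Systems this term is not satisfied.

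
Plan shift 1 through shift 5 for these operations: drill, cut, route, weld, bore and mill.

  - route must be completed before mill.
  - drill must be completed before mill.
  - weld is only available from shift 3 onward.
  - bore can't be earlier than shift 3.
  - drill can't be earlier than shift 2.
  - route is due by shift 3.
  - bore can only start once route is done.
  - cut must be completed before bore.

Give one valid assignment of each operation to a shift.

weld -> shift 3, mill -> shift 3, bore -> shift 3, drill -> shift 2, cut -> shift 1, route -> shift 1

Checking: route(shift 1) before mill(shift 3); cut(shift 1) before bore(shift 3); route(shift 1) before bore(shift 3); drill(shift 2) before mill(shift 3); weld=shift 3 in [shift 3,shift 5]; bore=shift 3 in [shift 3,shift 5]; route=shift 1 in [shift 1,shift 3]; drill=shift 2 in [shift 2,shift 5].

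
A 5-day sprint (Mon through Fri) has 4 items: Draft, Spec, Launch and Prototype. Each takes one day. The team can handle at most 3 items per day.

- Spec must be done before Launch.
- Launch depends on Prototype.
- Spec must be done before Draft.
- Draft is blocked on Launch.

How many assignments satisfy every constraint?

20

Splitting on Draft: it can be Wed (1), Thu (5), Fri (14). Listing each branch's schedules as (Spec, Launch, Prototype):
Draft=Wed: (Mon,Tue,Mon) — 1.
Draft=Thu: (Mon,Tue,Mon) (Mon,Wed,Mon) (Mon,Wed,Tue) (Tue,Wed,Mon) (Tue,Wed,Tue) — 5.
Draft=Fri: (Mon,Tue,Mon) (Mon,Wed,Mon) (Mon,Wed,Tue) (Mon,Thu,Mon) (Mon,Thu,Tue) (Mon,Thu,Wed) (Tue,Wed,Mon) (Tue,Wed,Tue) (Tue,Thu,Mon) (Tue,Thu,Tue) (Tue,Thu,Wed) (Wed,Thu,Mon) (Wed,Thu,Tue) (Wed,Thu,Wed) — 14.
Summing: 1 + 5 + 14 = 20.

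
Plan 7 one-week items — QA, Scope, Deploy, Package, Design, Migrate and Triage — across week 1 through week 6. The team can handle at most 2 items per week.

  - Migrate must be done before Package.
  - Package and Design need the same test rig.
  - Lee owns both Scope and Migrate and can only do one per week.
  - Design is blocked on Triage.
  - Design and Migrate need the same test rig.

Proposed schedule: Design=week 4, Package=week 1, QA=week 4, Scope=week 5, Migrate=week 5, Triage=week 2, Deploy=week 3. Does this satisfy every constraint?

Lee owns both Scope and Migrate and can only do one per week — violated.
Package and Design need the same test rig — holds.
Design is blocked on Triage — holds.
Migrate must be done before Package — violated.
The team can handle at most 2 items per week — holds.
Design and Migrate need the same test rig — holds.

No. Migrate must be done before Package is not satisfied.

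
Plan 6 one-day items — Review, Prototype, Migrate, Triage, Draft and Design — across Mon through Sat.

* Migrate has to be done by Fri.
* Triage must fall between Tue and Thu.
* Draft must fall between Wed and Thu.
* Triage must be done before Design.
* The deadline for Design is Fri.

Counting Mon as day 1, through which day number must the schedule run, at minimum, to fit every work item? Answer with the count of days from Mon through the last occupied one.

The precedence chain requires at least 2 distinct days.
Draft can't be placed before Wed — that is day 3 counting from Mon — so the schedule must run through at least 3 days.
3 works (last occupied day: Wed): for example Draft=Wed; Design=Wed; Triage=Tue; Prototype=Mon; Migrate=Mon; Review=Mon.

3 days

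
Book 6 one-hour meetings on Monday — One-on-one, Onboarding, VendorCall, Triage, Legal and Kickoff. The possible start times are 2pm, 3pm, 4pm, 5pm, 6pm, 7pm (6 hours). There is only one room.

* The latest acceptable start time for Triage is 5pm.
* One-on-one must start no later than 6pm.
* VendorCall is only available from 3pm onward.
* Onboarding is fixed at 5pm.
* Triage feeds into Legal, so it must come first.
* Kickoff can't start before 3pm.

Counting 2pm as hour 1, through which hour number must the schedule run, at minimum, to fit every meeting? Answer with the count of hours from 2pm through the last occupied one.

The precedence chain requires at least 2 distinct hours.
With at most 1 per hour and 6 meetings, at least 6 hours are needed.
Onboarding can't be placed before 5pm — that is hour 4 counting from 2pm — so the schedule must run through at least 4 hours.
6 works (last occupied hour: 7pm): for example Kickoff -> 6pm; Onboarding -> 5pm; VendorCall -> 4pm; Triage -> 2pm; One-on-one -> 3pm; Legal -> 7pm.

6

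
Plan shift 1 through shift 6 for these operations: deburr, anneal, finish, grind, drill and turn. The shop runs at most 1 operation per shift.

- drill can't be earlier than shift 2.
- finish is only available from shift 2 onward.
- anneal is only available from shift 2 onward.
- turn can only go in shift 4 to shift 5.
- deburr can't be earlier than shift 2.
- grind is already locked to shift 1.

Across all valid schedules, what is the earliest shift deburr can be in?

shift 2

Deburr is available from shift 2.
deburr at shift 2 is achievable: deburr in shift 2, grind in shift 1, anneal in shift 3, finish in shift 5, turn in shift 4, drill in shift 6.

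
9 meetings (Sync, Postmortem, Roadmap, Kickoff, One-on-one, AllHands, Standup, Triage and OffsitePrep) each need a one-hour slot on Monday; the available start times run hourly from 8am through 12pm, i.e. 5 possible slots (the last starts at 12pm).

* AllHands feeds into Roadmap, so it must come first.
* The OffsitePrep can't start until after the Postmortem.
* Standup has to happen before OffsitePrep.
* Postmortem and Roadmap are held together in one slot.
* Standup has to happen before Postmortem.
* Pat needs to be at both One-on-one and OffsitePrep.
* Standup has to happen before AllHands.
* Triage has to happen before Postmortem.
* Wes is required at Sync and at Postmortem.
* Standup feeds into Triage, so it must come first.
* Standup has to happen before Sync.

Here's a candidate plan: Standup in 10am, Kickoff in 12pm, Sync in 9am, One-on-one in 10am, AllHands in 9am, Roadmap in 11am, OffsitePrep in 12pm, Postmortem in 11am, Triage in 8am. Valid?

No — it violates: Standup feeds into Triage, so it must come first

Standup feeds into Triage, so it must come first — violated.
Standup has to happen before OffsitePrep — holds.
Triage has to happen before Postmortem — holds.
AllHands feeds into Roadmap, so it must come first — holds.
Standup has to happen before AllHands — violated.
Wes is required at Sync and at Postmortem — holds.
Pat needs to be at both One-on-one and OffsitePrep — holds.
The OffsitePrep can't start until after the Postmortem — holds.
Standup has to happen before Postmortem — holds.
Standup has to happen before Sync — violated.
Postmortem and Roadmap are held together in one slot — holds.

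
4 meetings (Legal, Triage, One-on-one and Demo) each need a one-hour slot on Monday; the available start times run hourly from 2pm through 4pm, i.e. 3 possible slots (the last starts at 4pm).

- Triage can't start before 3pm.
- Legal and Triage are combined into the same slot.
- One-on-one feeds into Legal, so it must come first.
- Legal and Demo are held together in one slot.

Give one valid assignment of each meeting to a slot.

Legal -> 3pm, One-on-one -> 2pm, Triage -> 3pm, Demo -> 3pm

Checking: One-on-one(2pm) before Legal(3pm); Legal = Demo = 3pm; Legal = Triage = 3pm; Triage=3pm in [3pm,4pm].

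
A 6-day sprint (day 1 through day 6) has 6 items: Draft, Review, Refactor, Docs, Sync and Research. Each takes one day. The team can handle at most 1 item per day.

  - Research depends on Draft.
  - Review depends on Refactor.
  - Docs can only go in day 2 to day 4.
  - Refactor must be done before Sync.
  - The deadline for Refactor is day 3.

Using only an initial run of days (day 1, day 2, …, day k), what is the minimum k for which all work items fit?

6 days

The precedence chain requires at least 2 distinct days.
With at most 1 per day and 6 work items, at least 6 days are needed.
6 works (last occupied day: day 6): for example Draft -> day 3; Docs -> day 2; Review -> day 4; Refactor -> day 1; Research -> day 6; Sync -> day 5.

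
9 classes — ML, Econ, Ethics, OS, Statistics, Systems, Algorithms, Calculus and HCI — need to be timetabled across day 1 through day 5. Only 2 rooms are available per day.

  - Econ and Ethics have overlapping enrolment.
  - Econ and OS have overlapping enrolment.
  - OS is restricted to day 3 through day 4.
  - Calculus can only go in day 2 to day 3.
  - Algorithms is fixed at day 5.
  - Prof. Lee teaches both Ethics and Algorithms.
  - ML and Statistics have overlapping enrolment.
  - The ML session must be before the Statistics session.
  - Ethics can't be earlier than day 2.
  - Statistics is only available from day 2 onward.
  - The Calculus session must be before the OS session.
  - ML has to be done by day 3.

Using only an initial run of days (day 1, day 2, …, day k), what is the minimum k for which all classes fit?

5 days

The precedence chain requires at least 2 distinct days.
With at most 2 per day and 9 classes, at least 5 days are needed.
Algorithms can't be placed before day 5, so the schedule must run through at least day 5.
5 works (last occupied day: day 5): for example ML -> day 1; Systems -> day 4; Econ -> day 1; Statistics -> day 2; OS -> day 3; Ethics -> day 3; Calculus -> day 2; Algorithms -> day 5; HCI -> day 4.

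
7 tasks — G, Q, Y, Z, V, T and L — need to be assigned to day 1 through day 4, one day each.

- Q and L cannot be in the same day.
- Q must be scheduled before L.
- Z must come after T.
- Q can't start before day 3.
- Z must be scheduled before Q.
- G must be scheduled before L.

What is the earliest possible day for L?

Precedence pushes L to at least day 4.
L at day 4 is achievable: Y in day 1, Q in day 3, T in day 1, L in day 4, V in day 1, Z in day 2, G in day 1.

day 4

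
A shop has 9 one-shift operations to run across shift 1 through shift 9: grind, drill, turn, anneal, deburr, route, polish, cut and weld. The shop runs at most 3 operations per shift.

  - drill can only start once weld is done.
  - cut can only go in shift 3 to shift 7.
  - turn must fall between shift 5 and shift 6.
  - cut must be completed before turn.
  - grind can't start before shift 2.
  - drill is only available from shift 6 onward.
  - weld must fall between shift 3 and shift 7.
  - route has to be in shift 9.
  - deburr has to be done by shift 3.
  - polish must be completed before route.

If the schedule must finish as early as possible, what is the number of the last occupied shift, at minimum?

9

The precedence chain requires at least 2 distinct shifts.
With at most 3 per shift and 9 operations, at least 3 shifts are needed.
route can't be placed before shift 9, so the schedule must run through at least shift 9.
9 works (last occupied shift: shift 9): for example deburr -> shift 1, route -> shift 9, cut -> shift 3, weld -> shift 3, turn -> shift 5, drill -> shift 6, anneal -> shift 1, grind -> shift 2, polish -> shift 1.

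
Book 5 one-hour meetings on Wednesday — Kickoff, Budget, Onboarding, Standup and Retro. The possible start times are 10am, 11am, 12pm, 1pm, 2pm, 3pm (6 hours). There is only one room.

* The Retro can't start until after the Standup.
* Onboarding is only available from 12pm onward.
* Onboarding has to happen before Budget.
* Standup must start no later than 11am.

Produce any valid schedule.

Budget in 1pm; Onboarding in 12pm; Kickoff in 2pm; Standup in 10am; Retro in 11am

Checking: Standup(10am) before Retro(11am); Onboarding(12pm) before Budget(1pm); Standup=10am in [10am,11am]; Onboarding=12pm in [12pm,3pm]; max 1 per hour (cap 1).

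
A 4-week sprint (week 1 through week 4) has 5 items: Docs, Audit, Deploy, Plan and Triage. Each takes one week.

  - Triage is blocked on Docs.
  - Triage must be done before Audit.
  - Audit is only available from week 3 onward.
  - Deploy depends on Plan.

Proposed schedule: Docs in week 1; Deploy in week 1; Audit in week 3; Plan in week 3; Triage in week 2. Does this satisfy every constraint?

No. Deploy depends on Plan is not satisfied.

Audit is only available from week 3 onward — holds.
Triage must be done before Audit — holds.
Deploy depends on Plan — violated.
Triage is blocked on Docs — holds.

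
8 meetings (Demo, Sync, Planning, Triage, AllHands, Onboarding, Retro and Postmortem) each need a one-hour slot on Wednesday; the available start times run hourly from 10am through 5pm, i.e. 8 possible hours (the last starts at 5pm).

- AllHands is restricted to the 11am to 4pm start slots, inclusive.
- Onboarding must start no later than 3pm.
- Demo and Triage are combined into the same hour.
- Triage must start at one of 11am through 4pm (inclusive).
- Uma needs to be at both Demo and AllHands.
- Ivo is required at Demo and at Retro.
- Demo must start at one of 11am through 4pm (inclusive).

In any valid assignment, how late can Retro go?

5pm

Retro at 5pm is achievable: Postmortem in 10am, Demo in 11am, Planning in 10am, Sync in 10am, AllHands in 12pm, Retro in 5pm, Triage in 11am, Onboarding in 10am.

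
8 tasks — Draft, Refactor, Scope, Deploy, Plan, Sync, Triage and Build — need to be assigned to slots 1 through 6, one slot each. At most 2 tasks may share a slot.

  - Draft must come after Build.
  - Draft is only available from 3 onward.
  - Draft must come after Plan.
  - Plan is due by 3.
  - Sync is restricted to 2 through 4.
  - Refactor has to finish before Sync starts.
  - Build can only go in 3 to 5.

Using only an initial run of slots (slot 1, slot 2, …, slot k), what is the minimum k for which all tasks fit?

The precedence chain requires at least 2 distinct slots.
With at most 2 per slot and 8 tasks, at least 4 slots are needed.
Propagating the time windows through the other constraints, Draft can't land before 4, so the schedule must run through at least slot 4.
4 works (last occupied slot: 4): for example Sync in 2; Deploy in 3; Scope in 2; Refactor in 1; Build in 3; Triage in 4; Plan in 1; Draft in 4.

4 slots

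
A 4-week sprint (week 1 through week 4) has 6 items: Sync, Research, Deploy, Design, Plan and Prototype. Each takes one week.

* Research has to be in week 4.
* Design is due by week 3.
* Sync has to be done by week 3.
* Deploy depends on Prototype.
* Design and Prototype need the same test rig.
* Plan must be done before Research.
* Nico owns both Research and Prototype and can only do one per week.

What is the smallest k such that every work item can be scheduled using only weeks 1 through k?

4 weeks

The precedence chain requires at least 2 distinct weeks.
Research can't be placed before week 4, so the schedule must run through at least week 4.
4 works (last occupied week: week 4): for example Sync=week 1; Research=week 4; Deploy=week 3; Prototype=week 2; Design=week 1; Plan=week 1.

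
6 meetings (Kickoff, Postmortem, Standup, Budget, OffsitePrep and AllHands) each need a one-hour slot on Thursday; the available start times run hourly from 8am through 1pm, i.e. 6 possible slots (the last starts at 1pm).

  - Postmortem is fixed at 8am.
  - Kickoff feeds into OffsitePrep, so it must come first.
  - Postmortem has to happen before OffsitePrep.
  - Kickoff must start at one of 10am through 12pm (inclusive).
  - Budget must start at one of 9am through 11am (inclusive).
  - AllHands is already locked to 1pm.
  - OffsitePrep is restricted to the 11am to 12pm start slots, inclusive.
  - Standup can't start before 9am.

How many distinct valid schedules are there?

45

Splitting on Kickoff: it can be 10am (30), 11am (15). Listing each branch's schedules as (Postmortem, Standup, Budget, OffsitePrep, AllHands):
Kickoff=10am: (8am,9am,9am,11am,1pm) (8am,9am,9am,12pm,1pm) (8am,9am,10am,11am,1pm) (8am,9am,10am,12pm,1pm) (8am,9am,11am,11am,1pm) (8am,9am,11am,12pm,1pm) (8am,10am,9am,11am,1pm) (8am,10am,9am,12pm,1pm) (8am,10am,10am,11am,1pm) (8am,10am,10am,12pm,1pm) (8am,10am,11am,11am,1pm) (8am,10am,11am,12pm,1pm) (8am,11am,9am,11am,1pm) (8am,11am,9am,12pm,1pm) (8am,11am,10am,11am,1pm) (8am,11am,10am,12pm,1pm) (8am,11am,11am,11am,1pm) (8am,11am,11am,12pm,1pm) (8am,12pm,9am,11am,1pm) (8am,12pm,9am,12pm,1pm) (8am,12pm,10am,11am,1pm) (8am,12pm,10am,12pm,1pm) (8am,12pm,11am,11am,1pm) (8am,12pm,11am,12pm,1pm) (8am,1pm,9am,11am,1pm) (8am,1pm,9am,12pm,1pm) (8am,1pm,10am,11am,1pm) (8am,1pm,10am,12pm,1pm) (8am,1pm,11am,11am,1pm) (8am,1pm,11am,12pm,1pm) — 30.
Kickoff=11am: (8am,9am,9am,12pm,1pm) (8am,9am,10am,12pm,1pm) (8am,9am,11am,12pm,1pm) (8am,10am,9am,12pm,1pm) (8am,10am,10am,12pm,1pm) (8am,10am,11am,12pm,1pm) (8am,11am,9am,12pm,1pm) (8am,11am,10am,12pm,1pm) (8am,11am,11am,12pm,1pm) (8am,12pm,9am,12pm,1pm) (8am,12pm,10am,12pm,1pm) (8am,12pm,11am,12pm,1pm) (8am,1pm,9am,12pm,1pm) (8am,1pm,10am,12pm,1pm) (8am,1pm,11am,12pm,1pm) — 15.
Summing: 30 + 15 = 45.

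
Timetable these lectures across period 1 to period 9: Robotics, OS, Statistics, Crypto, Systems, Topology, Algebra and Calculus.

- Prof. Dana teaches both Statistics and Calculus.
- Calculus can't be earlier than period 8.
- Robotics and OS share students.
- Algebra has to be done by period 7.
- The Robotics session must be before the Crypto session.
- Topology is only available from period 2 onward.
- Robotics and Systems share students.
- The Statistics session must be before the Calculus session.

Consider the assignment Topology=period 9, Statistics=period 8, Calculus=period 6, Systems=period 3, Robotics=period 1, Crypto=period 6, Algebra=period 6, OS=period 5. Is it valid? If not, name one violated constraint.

The Statistics session must be before the Calculus session — violated.
Prof. Dana teaches both Statistics and Calculus — holds.
Robotics and Systems share students — holds.
Algebra has to be done by period 7 — holds.
Calculus can't be earlier than period 8 — violated.
Topology is only available from period 2 onward — holds.
Robotics and OS share students — holds.
The Robotics session must be before the Crypto session — holds.

Invalid. The Statistics session must be before the Calculus session.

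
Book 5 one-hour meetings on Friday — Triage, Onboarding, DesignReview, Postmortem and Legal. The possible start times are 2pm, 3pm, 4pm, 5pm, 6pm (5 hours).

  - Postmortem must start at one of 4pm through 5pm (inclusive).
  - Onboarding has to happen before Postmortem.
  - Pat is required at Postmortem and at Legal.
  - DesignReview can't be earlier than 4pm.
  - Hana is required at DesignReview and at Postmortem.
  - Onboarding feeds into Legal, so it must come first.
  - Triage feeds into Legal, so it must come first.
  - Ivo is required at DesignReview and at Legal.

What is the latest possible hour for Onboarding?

4pm

Downstream work caps Onboarding at 4pm.
Onboarding at 4pm is achievable: Triage -> 2pm; Onboarding -> 4pm; Legal -> 6pm; DesignReview -> 4pm; Postmortem -> 5pm.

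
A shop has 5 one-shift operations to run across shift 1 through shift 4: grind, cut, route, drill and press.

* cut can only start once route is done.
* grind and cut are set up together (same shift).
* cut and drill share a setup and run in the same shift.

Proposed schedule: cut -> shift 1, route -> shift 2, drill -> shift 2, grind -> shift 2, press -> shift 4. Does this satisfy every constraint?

cut can only start once route is done — violated.
cut and drill share a setup and run in the same shift — violated.
grind and cut are set up together (same shift) — violated.

Invalid. cut can only start once route is done.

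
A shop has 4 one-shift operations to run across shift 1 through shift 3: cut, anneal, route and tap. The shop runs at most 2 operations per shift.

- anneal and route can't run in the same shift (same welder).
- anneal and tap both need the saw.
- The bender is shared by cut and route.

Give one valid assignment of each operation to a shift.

cut in shift 1, route in shift 2, tap in shift 2, anneal in shift 1

Checking: anneal(shift 1) != route(shift 2); anneal(shift 1) != tap(shift 2); cut(shift 1) != route(shift 2); max 2 per shift (cap 2).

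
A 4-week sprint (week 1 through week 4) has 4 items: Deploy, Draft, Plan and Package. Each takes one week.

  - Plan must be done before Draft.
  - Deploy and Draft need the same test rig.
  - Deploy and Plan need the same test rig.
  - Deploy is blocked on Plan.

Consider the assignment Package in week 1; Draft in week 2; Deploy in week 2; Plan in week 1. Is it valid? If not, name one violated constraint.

No. Deploy and Draft need the same test rig is not satisfied.

Deploy is blocked on Plan — holds.
Plan must be done before Draft — holds.
Deploy and Draft need the same test rig — violated.
Deploy and Plan need the same test rig — holds.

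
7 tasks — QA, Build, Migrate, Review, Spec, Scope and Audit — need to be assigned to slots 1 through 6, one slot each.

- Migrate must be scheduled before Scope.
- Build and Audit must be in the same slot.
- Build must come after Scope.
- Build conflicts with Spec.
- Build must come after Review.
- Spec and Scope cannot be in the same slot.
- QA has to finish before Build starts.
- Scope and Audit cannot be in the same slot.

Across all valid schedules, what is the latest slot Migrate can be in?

4

Downstream work caps Migrate at 4.
Migrate at 4 is achievable: Audit in 6, Migrate in 4, Scope in 5, Spec in 1, QA in 1, Review in 1, Build in 6.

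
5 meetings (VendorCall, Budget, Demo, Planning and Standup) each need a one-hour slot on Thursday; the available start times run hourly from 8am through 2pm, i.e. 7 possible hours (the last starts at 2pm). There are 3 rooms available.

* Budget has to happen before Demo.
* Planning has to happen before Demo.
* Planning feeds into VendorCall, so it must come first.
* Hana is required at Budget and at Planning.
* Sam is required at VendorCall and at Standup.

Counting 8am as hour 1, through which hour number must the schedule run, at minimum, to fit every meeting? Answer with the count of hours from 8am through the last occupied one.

3 hours

The precedence chain requires at least 2 distinct hours.
With at most 3 per hour and 5 meetings, at least 2 hours are needed.
Could 2 hours be enough, i.e. nothing placed later than 9am? No: VendorCall must come after Planning (at 8am or later) → {9am}; Planning must come before VendorCall (at 9am or earlier) → {8am}; Demo must come after Planning (at 8am or later) → {9am}; Budget must come before Demo (at 9am or earlier) → {8am}; Planning can't share with Budget (8am) → nothing is left.
So 2 hours is not enough.
3 works (last occupied hour: 10am): for example Budget=9am; Standup=8am; VendorCall=9am; Demo=10am; Planning=8am.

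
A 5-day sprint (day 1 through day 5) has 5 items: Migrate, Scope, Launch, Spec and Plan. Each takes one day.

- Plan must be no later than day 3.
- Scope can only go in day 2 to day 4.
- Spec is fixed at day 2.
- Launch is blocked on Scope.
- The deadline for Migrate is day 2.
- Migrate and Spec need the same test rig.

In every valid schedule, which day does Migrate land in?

day 1

Migrate's window is day 1–day 2.
Spec is fixed at day 2, and Migrate can't share a day with Spec.
So Migrate must be day 1.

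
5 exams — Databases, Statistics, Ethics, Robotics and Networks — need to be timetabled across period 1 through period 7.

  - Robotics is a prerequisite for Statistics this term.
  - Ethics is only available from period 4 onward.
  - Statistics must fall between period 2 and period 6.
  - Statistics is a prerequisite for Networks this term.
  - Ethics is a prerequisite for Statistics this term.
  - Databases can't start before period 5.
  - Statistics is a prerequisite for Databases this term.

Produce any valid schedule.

Networks=period 6; Robotics=period 1; Ethics=period 4; Databases=period 6; Statistics=period 5

Checking: Ethics(period 4) before Statistics(period 5); Statistics(period 5) before Databases(period 6); Robotics(period 1) before Statistics(period 5); Statistics(period 5) before Networks(period 6); Statistics=period 5 in [period 2,period 6]; Databases=period 6 in [period 5,period 7]; Ethics=period 4 in [period 4,period 7].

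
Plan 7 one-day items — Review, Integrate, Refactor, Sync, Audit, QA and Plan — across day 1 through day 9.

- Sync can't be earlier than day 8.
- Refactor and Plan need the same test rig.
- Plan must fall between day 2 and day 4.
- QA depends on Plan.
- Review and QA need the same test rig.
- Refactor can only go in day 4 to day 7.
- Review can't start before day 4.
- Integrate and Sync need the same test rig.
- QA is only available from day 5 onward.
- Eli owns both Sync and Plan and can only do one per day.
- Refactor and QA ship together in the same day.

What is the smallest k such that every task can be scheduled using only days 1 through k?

8

The precedence chain requires at least 2 distinct days.
Sync can't be placed before day 8, so the schedule must run through at least day 8.
8 works (last occupied day: day 8): for example Refactor -> day 5; Sync -> day 8; QA -> day 5; Integrate -> day 1; Plan -> day 2; Audit -> day 1; Review -> day 4.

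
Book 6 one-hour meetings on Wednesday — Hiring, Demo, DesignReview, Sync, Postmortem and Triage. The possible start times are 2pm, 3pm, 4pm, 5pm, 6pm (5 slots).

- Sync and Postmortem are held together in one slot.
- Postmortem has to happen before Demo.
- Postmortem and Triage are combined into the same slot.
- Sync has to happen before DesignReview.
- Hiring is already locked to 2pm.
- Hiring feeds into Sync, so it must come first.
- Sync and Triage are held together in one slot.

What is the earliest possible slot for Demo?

4pm

Precedence pushes Demo to at least 4pm.
Demo at 4pm is achievable: Demo=4pm; Hiring=2pm; Sync=3pm; DesignReview=4pm; Triage=3pm; Postmortem=3pm.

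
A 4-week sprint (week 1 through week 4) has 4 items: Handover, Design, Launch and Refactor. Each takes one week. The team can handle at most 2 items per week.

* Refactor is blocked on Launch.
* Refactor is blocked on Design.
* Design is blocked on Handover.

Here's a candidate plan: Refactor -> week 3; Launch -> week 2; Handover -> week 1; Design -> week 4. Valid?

Refactor is blocked on Design — violated.
Refactor is blocked on Launch — holds.
Design is blocked on Handover — holds.
The team can handle at most 2 items per week — holds.

Invalid. Refactor is blocked on Design.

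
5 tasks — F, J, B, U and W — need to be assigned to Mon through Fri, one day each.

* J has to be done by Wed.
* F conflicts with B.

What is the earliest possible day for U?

Mon

U at Mon is achievable: W -> Mon; B -> Tue; U -> Mon; F -> Mon; J -> Mon.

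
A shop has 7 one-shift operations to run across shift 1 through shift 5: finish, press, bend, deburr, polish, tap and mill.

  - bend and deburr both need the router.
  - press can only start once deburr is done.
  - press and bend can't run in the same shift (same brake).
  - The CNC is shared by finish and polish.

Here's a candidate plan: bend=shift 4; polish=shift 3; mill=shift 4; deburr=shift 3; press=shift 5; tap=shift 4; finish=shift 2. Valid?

Valid

The CNC is shared by finish and polish — holds.
press and bend can't run in the same shift (same brake) — holds.
press can only start once deburr is done — holds.
bend and deburr both need the router — holds.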